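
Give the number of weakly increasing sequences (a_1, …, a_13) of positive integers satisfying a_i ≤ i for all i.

742900

Weakly increasing sequences with a_i ≤ i biject with Dyck paths of semilength 13, so there are C_13.
C_13 = C(26,13)/14 = 10400600/14 = 742900.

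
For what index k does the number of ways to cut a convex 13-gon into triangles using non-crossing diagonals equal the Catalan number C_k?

11

A convex 13-gon is triangulated into 11 triangles, and the number of such triangulations is the Catalan number C_{13−2} = C_11.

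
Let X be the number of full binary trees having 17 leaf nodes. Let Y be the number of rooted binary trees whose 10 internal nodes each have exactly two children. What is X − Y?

35340874

A full binary tree with L leaves has L−1 internal nodes and is counted by C_{L−1}; L = 17 gives C_16. So X = C_16 = 35357670.
The number of full binary trees on 10 internal nodes is the Catalan number C_10. So Y = C_10 = 16796.
X − Y = 35357670 − 16796 = 35340874.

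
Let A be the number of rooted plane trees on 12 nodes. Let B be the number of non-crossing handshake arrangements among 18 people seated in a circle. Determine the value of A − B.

53924

Rooted ordered (plane) trees on m nodes have m−1 edges and are counted by C_{m−1}; m = 12 gives C_11. So A = C_11 = 58786.
With 18 = 2·9 people, non-crossing handshake pairings are non-crossing perfect matchings on a circle, counted by C_9. So B = C_9 = 4862.
A − B = 58786 − 4862 = 53924.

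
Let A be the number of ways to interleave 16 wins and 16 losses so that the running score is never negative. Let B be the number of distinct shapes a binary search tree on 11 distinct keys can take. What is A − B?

35298884

Ballot sequences with n votes each where one side never trails are Dyck words, counted by C_n; here n = 16. So A = C_16 = 35357670.
Rooted binary trees with 11 nodes (each child slot possibly empty) number C_11. So B = C_11 = 58786.
A − B = 35357670 − 58786 = 35298884.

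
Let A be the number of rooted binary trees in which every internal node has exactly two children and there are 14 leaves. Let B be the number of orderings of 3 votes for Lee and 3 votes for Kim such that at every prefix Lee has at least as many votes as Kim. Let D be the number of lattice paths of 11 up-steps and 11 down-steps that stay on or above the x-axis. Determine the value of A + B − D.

684119

A full binary tree with L leaves has L−1 internal nodes and is counted by C_{L−1}; L = 14 gives C_13. So A = C_13 = 742900.
Ballot sequences with n votes each where one side never trails are Dyck words, counted by C_n; here n = 3. So B = C_3 = 5.
Paths of 11 up- and 11 down-steps that never dip below the axis are Dyck paths; their count is C_11. So D = C_11 = 58786.
A + B − D = 742900 + 5 − 58786 = 684119.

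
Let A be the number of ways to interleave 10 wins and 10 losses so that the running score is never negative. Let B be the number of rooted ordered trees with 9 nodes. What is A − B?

Reading a vote for the leader as '(' and for the other as ')' turns such a sequence into a balanced string of 10 pairs, so the count is C_10. So A = C_10 = 16796.
Rooted ordered (plane) trees on m nodes have m−1 edges and are counted by C_{m−1}; m = 9 gives C_8. So B = C_8 = 1430.
A − B = 16796 − 1430 = 15366.

15366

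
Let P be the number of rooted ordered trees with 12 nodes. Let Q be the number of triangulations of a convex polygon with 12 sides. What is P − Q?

A rooted plane tree on 12 nodes has 11 edges, and such trees are counted by C_11. So P = C_11 = 58786.
Triangulations of a convex m-gon are counted by C_{m−2}; with m = 12 this is C_10. So Q = C_10 = 16796.
P − Q = 58786 − 16796 = 41990.

41990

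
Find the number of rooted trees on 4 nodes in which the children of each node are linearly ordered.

5

Rooted ordered (plane) trees on m nodes have m−1 edges and are counted by C_{m−1}; m = 4 gives C_3.
C_3 = C(6,3)/4 = 20/4 = 5.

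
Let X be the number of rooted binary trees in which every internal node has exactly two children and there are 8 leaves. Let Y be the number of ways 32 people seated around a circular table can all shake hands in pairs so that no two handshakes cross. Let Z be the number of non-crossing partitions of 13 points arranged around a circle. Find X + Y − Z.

34615199

A full binary tree with L leaves has L−1 internal nodes and is counted by C_{L−1}; L = 8 gives C_7. So X = C_7 = 429.
With 32 = 2·16 people, non-crossing handshake pairings are non-crossing perfect matchings on a circle, counted by C_16. So Y = C_16 = 35357670.
Non-crossing partitions of an n-element set are counted by C_n; here n = 13. So Z = C_13 = 742900.
X + Y − Z = 429 + 35357670 − 742900 = 34615199.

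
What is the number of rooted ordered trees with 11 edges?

58786

Rooted ordered trees with n edges are counted by C_n; here n = 11.
C_11 = C(22,11)/12 = 705432/12 = 58786.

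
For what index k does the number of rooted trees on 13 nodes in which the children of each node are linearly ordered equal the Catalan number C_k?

12

A rooted plane tree on 13 nodes has 12 edges, and such trees are counted by C_12.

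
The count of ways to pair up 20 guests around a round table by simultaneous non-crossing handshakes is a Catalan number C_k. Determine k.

10

With 20 = 2·10 people, non-crossing handshake pairings are non-crossing perfect matchings on a circle, counted by C_10.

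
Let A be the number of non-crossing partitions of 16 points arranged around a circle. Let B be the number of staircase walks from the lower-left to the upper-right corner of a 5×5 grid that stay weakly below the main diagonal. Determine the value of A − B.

Non-crossing partitions of an n-element set are counted by C_n; here n = 16. So A = C_16 = 35357670.
Monotone paths in an n×n grid that stay weakly below the diagonal are counted by C_n; here n = 5. So B = C_5 = 42.
A − B = 35357670 − 42 = 35357628.

35357628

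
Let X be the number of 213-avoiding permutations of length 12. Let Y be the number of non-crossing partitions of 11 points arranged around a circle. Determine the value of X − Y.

Permutations of [n] avoiding any single length-3 pattern are counted by C_n; here n = 12. So X = C_12 = 208012.
Non-crossing partitions of an n-element set are counted by C_n; here n = 11. So Y = C_11 = 58786.
X − Y = 208012 − 58786 = 149226.

149226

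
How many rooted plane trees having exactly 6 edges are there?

A rooted plane tree with 6 edges has 7 nodes, and the count is C_6.
C_6 = C_5 · 2(2·5+1)/(5+2) = 42 · 22/7 = 132.

132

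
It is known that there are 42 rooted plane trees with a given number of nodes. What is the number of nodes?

Rooted ordered trees on m nodes are counted by C_{m−1}; 42 = C_5.
So the index is 5, and the number of nodes is 5 + 1 = 6.

6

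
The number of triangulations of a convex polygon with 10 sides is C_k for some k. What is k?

8

A convex 10-gon is triangulated into 8 triangles, and the number of such triangulations is the Catalan number C_{10−2} = C_8.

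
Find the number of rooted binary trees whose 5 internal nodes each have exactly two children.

42

The number of full binary trees on 5 internal nodes is the Catalan number C_5.
C_5 = C(10,5)/6 = 252/6 = 42.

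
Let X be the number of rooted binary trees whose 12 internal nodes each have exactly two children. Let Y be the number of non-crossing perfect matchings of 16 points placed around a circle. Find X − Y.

Full binary trees with n internal nodes are counted by C_n; here n = 12. So X = C_12 = 208012.
Pairing 16 circle points by 8 non-crossing chords gives C_8 matchings. So Y = C_8 = 1430.
X − Y = 208012 − 1430 = 206582.

206582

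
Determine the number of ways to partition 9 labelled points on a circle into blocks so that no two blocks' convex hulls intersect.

The non-crossing partitions of [9] form a lattice of size C_9.
C_9 = C(18,9)/10 = 48620/10 = 4862.

4862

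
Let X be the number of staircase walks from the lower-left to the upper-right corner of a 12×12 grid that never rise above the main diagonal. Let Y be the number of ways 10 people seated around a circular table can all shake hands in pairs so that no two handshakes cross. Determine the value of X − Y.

Sub-diagonal monotone paths from (0,0) to (12,12) biject with Dyck paths of semilength 12, giving C_12. So X = C_12 = 208012.
Non-crossing handshake pairings of 2n people are counted by C_n; 10 people gives n = 5. So Y = C_5 = 42.
X − Y = 208012 − 42 = 207970.

207970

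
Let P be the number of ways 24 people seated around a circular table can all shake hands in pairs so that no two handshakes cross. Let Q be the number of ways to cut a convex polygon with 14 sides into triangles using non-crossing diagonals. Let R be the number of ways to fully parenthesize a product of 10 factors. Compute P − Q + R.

4862

Non-crossing handshake pairings of 2n people are counted by C_n; 24 people gives n = 12. So P = C_12 = 208012.
Triangulations of a convex m-gon are counted by C_{m−2}; with m = 14 this is C_12. So Q = C_12 = 208012.
Parenthesizations of m factors correspond to full binary trees with m leaves, counted by C_{m−1}; m = 10 gives C_9. So R = C_9 = 4862.
P − Q + R = 208012 − 208012 + 4862 = 4862.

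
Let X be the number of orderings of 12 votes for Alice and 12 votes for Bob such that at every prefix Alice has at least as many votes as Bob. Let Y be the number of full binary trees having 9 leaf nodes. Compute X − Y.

206582

Reading a vote for the leader as '(' and for the other as ')' turns such a sequence into a balanced string of 12 pairs, so the count is C_12. So X = C_12 = 208012.
Full binary trees with 9 leaves have 9−1 = 8 internal nodes, so there are C_8 of them. So Y = C_8 = 1430.
X − Y = 208012 − 1430 = 206582.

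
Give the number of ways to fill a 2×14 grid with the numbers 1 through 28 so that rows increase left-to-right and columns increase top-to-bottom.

2674440

Standard Young tableaux of shape 2×n are counted by C_n; here n = 14.
C_14 = C_13 · 2(2·13+1)/(13+2) = 742900 · 54/15 = 2674440.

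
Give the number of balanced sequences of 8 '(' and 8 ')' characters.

Balanced strings of n pairs of brackets are counted by C_n; here n = 8.
C_8 = C(16,8)/9 = 12870/9 = 1430.

1430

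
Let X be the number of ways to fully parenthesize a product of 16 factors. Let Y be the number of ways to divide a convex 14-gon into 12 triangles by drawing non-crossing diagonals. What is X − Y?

Parenthesizations of m factors correspond to full binary trees with m leaves, counted by C_{m−1}; m = 16 gives C_15. So X = C_15 = 9694845.
Triangulations of a convex m-gon are counted by C_{m−2}; with m = 14 this is C_12. So Y = C_12 = 208012.
X − Y = 9694845 − 208012 = 9486833.

9486833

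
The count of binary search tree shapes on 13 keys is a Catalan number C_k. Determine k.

13

Binary trees (left/right distinguished) on n nodes are counted by C_n; here n = 13.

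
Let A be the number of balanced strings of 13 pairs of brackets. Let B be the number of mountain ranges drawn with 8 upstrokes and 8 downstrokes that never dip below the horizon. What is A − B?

Balanced strings of n pairs of brackets are counted by C_n; here n = 13. So A = C_13 = 742900.
Paths of 8 up- and 8 down-steps that never dip below the axis are Dyck paths; their count is C_8. So B = C_8 = 1430.
A − B = 742900 − 1430 = 741470.

741470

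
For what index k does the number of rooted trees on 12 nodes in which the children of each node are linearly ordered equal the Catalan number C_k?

11

A rooted plane tree on 12 nodes has 11 edges, and such trees are counted by C_11.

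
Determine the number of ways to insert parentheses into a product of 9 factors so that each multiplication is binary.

1430

Parenthesizations of m factors correspond to full binary trees with m leaves, counted by C_{m−1}; m = 9 gives C_8.
C_8 = C(16,8)/9 = 12870/9 = 1430.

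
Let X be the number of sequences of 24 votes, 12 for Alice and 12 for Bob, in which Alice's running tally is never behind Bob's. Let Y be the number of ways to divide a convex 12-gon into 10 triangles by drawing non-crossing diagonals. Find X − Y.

Ballot sequences with n votes each where one side never trails are Dyck words, counted by C_n; here n = 12. So X = C_12 = 208012.
Triangulations of a convex m-gon are counted by C_{m−2}; with m = 12 this is C_10. So Y = C_10 = 16796.
X − Y = 208012 − 16796 = 191216.

191216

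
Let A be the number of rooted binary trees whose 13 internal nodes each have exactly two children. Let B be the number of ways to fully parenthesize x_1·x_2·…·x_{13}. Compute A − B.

Full binary trees with n internal nodes are counted by C_n; here n = 13. So A = C_13 = 742900.
Bracketing 13 factors into binary products is counted by C_{13−1} = C_12. So B = C_12 = 208012.
A − B = 742900 − 208012 = 534888.

534888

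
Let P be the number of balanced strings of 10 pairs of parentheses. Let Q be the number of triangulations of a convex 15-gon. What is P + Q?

759696

With 10 pairs the number of balanced bracket strings is the Catalan number C_10. So P = C_10 = 16796.
The number of triangulations of a 15-gon is the Catalan number C_13 (index = sides − 2). So Q = C_13 = 742900.
P + Q = 16796 + 742900 = 759696.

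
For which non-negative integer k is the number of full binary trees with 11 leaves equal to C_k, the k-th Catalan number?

Full binary trees with 11 leaves have 11−1 = 10 internal nodes, so there are C_10 of them.

10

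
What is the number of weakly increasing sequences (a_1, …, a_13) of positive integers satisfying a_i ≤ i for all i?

742900

Such sub-staircase sequences of length n are counted by C_n; here n = 13.
C_13 = C(26,13)/14 = 10400600/14 = 742900.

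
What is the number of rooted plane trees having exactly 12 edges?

208012

Rooted ordered trees with n edges are counted by C_n; here n = 12.
C_12 = 208012.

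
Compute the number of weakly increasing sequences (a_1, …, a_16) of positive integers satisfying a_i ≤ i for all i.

Weakly increasing sequences with a_i ≤ i biject with Dyck paths of semilength 16, so there are C_16.
C_16 = C_15 · 2(2·15+1)/(15+2) = 9694845 · 62/17 = 35357670.

35357670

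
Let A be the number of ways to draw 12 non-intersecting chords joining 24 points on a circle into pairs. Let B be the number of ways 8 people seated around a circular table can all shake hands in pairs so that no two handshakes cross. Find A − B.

207998

Pairing 24 circle points by 12 non-crossing chords gives C_12 matchings. So A = C_12 = 208012.
Non-crossing handshake pairings of 2n people are counted by C_n; 8 people gives n = 4. So B = C_4 = 14.
A − B = 208012 − 14 = 207998.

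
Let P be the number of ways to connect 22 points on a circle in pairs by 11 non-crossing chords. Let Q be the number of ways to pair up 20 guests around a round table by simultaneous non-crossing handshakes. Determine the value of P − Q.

Pairing 22 circle points by 11 non-crossing chords gives C_11 matchings. So P = C_11 = 58786.
With 20 = 2·10 people, non-crossing handshake pairings are non-crossing perfect matchings on a circle, counted by C_10. So Q = C_10 = 16796.
P − Q = 58786 − 16796 = 41990.

41990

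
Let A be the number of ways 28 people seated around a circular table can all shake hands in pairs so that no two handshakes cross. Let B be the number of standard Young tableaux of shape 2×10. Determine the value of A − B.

Non-crossing handshake pairings of 2n people are counted by C_n; 28 people gives n = 14. So A = C_14 = 2674440.
Standard Young tableaux of shape 2×n are counted by C_n; here n = 10. So B = C_10 = 16796.
A − B = 2674440 − 16796 = 2657644.

2657644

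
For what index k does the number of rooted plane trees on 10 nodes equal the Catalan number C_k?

9

Rooted ordered (plane) trees on m nodes have m−1 edges and are counted by C_{m−1}; m = 10 gives C_9.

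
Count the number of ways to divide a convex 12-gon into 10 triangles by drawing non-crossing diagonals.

16796

A convex 12-gon is triangulated into 10 triangles, and the number of such triangulations is the Catalan number C_{12−2} = C_10.
C_10 = 16796.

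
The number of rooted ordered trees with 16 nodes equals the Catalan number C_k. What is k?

15

Rooted ordered (plane) trees on m nodes have m−1 edges and are counted by C_{m−1}; m = 16 gives C_15.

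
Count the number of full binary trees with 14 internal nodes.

2674440

The number of full binary trees on 14 internal nodes is the Catalan number C_14.
C_14 = 2674440.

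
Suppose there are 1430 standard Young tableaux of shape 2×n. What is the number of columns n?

8

Standard Young tableaux of shape 2×n are counted by C_n. The Catalan number equal to 1430 is C_8.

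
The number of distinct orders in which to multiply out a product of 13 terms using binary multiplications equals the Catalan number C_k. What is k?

Parenthesizations of m factors correspond to full binary trees with m leaves, counted by C_{m−1}; m = 13 gives C_12.

12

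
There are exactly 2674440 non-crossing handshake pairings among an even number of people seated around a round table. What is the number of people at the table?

28

Non-crossing handshake pairings of 2n people are counted by C_n, and C_14 = 2674440.
So n = 14, and there are 2n = 28 people.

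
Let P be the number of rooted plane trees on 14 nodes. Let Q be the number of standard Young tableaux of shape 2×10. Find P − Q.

Rooted ordered (plane) trees on m nodes have m−1 edges and are counted by C_{m−1}; m = 14 gives C_13. So P = C_13 = 742900.
By the hook-length formula (or a Dyck-path bijection), SYT of shape 2×10 number C_10. So Q = C_10 = 16796.
P − Q = 742900 − 16796 = 726104.

726104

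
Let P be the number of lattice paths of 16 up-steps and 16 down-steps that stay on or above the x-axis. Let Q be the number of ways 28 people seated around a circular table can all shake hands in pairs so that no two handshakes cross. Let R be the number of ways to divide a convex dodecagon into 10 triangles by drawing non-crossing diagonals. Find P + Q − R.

Dyck paths of semilength n (length 2n) are counted by C_n; here n = 16. So P = C_16 = 35357670.
With 28 = 2·14 people, non-crossing handshake pairings are non-crossing perfect matchings on a circle, counted by C_14. So Q = C_14 = 2674440.
Triangulations of a convex m-gon are counted by C_{m−2}; with m = 12 this is C_10. So R = C_10 = 16796.
P + Q − R = 35357670 + 2674440 − 16796 = 38015314.

38015314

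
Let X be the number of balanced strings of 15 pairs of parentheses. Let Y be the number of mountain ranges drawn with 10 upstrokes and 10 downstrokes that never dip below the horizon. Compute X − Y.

9678049

With 15 pairs the number of balanced bracket strings is the Catalan number C_15. So X = C_15 = 9694845.
Dyck paths of semilength n (length 2n) are counted by C_n; here n = 10. So Y = C_10 = 16796.
X − Y = 9694845 − 16796 = 9678049.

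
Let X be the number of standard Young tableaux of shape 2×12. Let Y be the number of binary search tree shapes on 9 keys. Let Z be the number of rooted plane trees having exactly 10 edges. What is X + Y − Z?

196078

By the hook-length formula (or a Dyck-path bijection), SYT of shape 2×12 number C_12. So X = C_12 = 208012.
Rooted binary trees with 9 nodes (each child slot possibly empty) number C_9. So Y = C_9 = 4862.
A rooted plane tree with 10 edges has 11 nodes, and the count is C_10. So Z = C_10 = 16796.
X + Y − Z = 208012 + 4862 − 16796 = 196078.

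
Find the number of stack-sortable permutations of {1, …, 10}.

16796

By Knuth's characterisation, the stack-sortable permutations of length 10 are the 231-avoiders, numbering C_10.
C_10 = 16796.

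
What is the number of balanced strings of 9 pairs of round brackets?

With 9 pairs the number of balanced bracket strings is the Catalan number C_9.
C_9 = 4862.

4862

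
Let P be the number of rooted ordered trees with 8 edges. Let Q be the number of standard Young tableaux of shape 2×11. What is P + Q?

A rooted plane tree with 8 edges has 9 nodes, and the count is C_8. So P = C_8 = 1430.
By the hook-length formula (or a Dyck-path bijection), SYT of shape 2×11 number C_11. So Q = C_11 = 58786.
P + Q = 1430 + 58786 = 60216.

60216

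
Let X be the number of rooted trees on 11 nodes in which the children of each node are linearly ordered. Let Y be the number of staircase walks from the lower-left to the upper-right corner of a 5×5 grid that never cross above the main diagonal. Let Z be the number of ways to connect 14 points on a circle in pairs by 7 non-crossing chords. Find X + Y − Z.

A rooted plane tree on 11 nodes has 10 edges, and such trees are counted by C_10. So X = C_10 = 16796.
Monotone paths in an n×n grid that stay weakly below the diagonal are counted by C_n; here n = 5. So Y = C_5 = 42.
Non-crossing perfect matchings of 2n points on a circle are counted by C_n; with 14 points, n = 7. So Z = C_7 = 429.
X + Y − Z = 16796 + 42 − 429 = 16409.

16409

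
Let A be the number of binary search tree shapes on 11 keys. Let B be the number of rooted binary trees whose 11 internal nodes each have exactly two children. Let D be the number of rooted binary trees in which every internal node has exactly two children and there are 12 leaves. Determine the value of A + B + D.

There are C_n binary search tree shapes on n keys; with n = 11 that is C_11. So A = C_11 = 58786.
Full binary trees with n internal nodes are counted by C_n; here n = 11. So B = C_11 = 58786.
A full binary tree with L leaves has L−1 internal nodes and is counted by C_{L−1}; L = 12 gives C_11. So D = C_11 = 58786.
A + B + D = 58786 + 58786 + 58786 = 176358.

176358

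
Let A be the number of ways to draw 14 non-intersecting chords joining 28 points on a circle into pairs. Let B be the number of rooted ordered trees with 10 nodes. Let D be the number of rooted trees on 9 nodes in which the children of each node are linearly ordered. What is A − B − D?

2668148

Pairing 28 circle points by 14 non-crossing chords gives C_14 matchings. So A = C_14 = 2674440.
Rooted ordered (plane) trees on m nodes have m−1 edges and are counted by C_{m−1}; m = 10 gives C_9. So B = C_9 = 4862.
A rooted plane tree on 9 nodes has 8 edges, and such trees are counted by C_8. So D = C_8 = 1430.
A − B − D = 2674440 − 4862 − 1430 = 2668148.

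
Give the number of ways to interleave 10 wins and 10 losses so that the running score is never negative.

16796

Ballot sequences with n votes each where one side never trails are Dyck words, counted by C_n; here n = 10.
C_10 = 16796.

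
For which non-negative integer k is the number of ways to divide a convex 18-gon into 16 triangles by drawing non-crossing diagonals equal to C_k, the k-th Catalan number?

16

A convex 18-gon is triangulated into 16 triangles, and the number of such triangulations is the Catalan number C_{18−2} = C_16.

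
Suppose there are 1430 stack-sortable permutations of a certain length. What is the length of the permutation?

Stack-sortable permutations of [n] are counted by C_n; 1430 = C_8.

8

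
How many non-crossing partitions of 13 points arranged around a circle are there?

The non-crossing partitions of [13] form a lattice of size C_13.
C_13 = C_12 · 2(2·12+1)/(12+2) = 208012 · 50/14 = 742900.

742900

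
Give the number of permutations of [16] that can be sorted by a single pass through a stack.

35357670

By Knuth's characterisation, the stack-sortable permutations of length 16 are the 231-avoiders, numbering C_16.
C_16 = C_15 · 2(2·15+1)/(15+2) = 9694845 · 62/17 = 35357670.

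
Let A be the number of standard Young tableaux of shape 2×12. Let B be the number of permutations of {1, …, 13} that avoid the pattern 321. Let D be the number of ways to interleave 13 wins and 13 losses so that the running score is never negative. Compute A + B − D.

208012

By the hook-length formula (or a Dyck-path bijection), SYT of shape 2×12 number C_12. So A = C_12 = 208012.
Permutations of [n] avoiding any single length-3 pattern are counted by C_n; here n = 13. So B = C_13 = 742900.
Reading a vote for the leader as '(' and for the other as ')' turns such a sequence into a balanced string of 13 pairs, so the count is C_13. So D = C_13 = 742900.
A + B − D = 208012 + 742900 − 742900 = 208012.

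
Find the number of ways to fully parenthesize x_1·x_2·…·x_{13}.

Parenthesizations of m factors correspond to full binary trees with m leaves, counted by C_{m−1}; m = 13 gives C_12.
C_12 = C_11 · 2(2·11+1)/(11+2) = 58786 · 46/13 = 208012.

208012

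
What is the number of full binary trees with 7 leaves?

A full binary tree with L leaves has L−1 internal nodes and is counted by C_{L−1}; L = 7 gives C_6.
C_6 = C_5 · 2(2·5+1)/(5+2) = 42 · 22/7 = 132.

132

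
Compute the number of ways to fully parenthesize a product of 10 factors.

4862

Ways to associate a product of 10 factors correspond to binary trees on 10 leaves, so the count is C_9.
C_9 = 4862.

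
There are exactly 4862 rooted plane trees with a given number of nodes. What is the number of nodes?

Rooted ordered trees on m nodes are counted by C_{m−1}; 4862 = C_9.
So the index is 9, and the number of nodes is 9 + 1 = 10.

10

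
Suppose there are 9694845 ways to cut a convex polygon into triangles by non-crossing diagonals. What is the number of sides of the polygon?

Triangulations of a convex m-gon are counted by C_{m−2}, and C_15 = 9694845.
So m − 2 = 15, giving m = 17 sides.

17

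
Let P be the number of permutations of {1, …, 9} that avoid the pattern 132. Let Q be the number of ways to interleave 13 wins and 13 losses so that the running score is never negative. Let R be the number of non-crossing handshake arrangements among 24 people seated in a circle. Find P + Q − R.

Permutations of [n] avoiding any single length-3 pattern are counted by C_n; here n = 9. So P = C_9 = 4862.
Ballot sequences with n votes each where one side never trails are Dyck words, counted by C_n; here n = 13. So Q = C_13 = 742900.
Non-crossing handshake pairings of 2n people are counted by C_n; 24 people gives n = 12. So R = C_12 = 208012.
P + Q − R = 4862 + 742900 − 208012 = 539750.

539750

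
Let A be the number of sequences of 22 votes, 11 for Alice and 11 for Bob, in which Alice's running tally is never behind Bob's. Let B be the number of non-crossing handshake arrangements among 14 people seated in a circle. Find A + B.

59215

Reading a vote for the leader as '(' and for the other as ')' turns such a sequence into a balanced string of 11 pairs, so the count is C_11. So A = C_11 = 58786.
With 14 = 2·7 people, non-crossing handshake pairings are non-crossing perfect matchings on a circle, counted by C_7. So B = C_7 = 429.
A + B = 58786 + 429 = 59215.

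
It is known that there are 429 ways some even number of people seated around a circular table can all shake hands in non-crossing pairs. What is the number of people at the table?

Non-crossing handshake pairings of 2n people are counted by C_n. The Catalan number equal to 429 is C_7.
So n = 7, and there are 2n = 14 people.

14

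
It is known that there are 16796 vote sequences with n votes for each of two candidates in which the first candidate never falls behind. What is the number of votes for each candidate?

10

Such ballot sequences with n votes each are counted by C_n. Since C_10 = 16796, the index is 10.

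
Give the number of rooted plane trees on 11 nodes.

Rooted ordered (plane) trees on m nodes have m−1 edges and are counted by C_{m−1}; m = 11 gives C_10.
C_10 = C(20,10)/11 = 184756/11 = 16796.

16796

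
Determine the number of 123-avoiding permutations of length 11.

Permutations of [n] avoiding any single length-3 pattern are counted by C_n; here n = 11.
C_11 = C(22,11)/12 = 705432/12 = 58786.

58786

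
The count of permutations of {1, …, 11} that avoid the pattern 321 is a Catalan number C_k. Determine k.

11

Permutations of [n] avoiding any single length-3 pattern are counted by C_n; here n = 11.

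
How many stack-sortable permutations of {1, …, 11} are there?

58786

By Knuth's characterisation, the stack-sortable permutations of length 11 are the 231-avoiders, numbering C_11.
C_11 = C_10 · 2(2·10+1)/(10+2) = 16796 · 42/12 = 58786.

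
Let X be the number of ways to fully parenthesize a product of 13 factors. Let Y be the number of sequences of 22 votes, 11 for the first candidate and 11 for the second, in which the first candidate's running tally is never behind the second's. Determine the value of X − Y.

Bracketing 13 factors into binary products is counted by C_{13−1} = C_12. So X = C_12 = 208012.
Ballot sequences with n votes each where one side never trails are Dyck words, counted by C_n; here n = 11. So Y = C_11 = 58786.
X − Y = 208012 − 58786 = 149226.

149226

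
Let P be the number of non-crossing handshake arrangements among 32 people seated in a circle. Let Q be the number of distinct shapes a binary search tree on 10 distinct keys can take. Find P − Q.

Non-crossing handshake pairings of 2n people are counted by C_n; 32 people gives n = 16. So P = C_16 = 35357670.
Rooted binary trees with 10 nodes (each child slot possibly empty) number C_10. So Q = C_10 = 16796.
P − Q = 35357670 − 16796 = 35340874.

35340874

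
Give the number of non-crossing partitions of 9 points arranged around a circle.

4862

Non-crossing partitions of an n-element set are counted by C_n; here n = 9.
C_9 = 4862.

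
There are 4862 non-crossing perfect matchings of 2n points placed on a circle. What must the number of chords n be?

9

Non-crossing pairings of 2n points on a circle are counted by C_n. The Catalan number equal to 4862 is C_9.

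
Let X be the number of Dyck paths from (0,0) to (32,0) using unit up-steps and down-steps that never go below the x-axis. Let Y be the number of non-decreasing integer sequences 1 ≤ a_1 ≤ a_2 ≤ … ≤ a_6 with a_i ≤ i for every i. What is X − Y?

35357538

Paths of 16 up- and 16 down-steps that never dip below the axis are Dyck paths; their count is C_16. So X = C_16 = 35357670.
Such sub-staircase sequences of length n are counted by C_n; here n = 6. So Y = C_6 = 132.
X − Y = 35357670 − 132 = 35357538.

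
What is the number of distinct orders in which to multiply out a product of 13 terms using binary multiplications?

208012

Bracketing 13 factors into binary products is counted by C_{13−1} = C_12.
C_12 = C(24,12)/13 = 2704156/13 = 208012.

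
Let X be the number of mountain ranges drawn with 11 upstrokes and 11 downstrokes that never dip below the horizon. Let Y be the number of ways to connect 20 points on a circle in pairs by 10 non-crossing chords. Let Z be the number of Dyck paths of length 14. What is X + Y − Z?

75153

Dyck paths of semilength n (length 2n) are counted by C_n; here n = 11. So X = C_11 = 58786.
Non-crossing perfect matchings of 2n points on a circle are counted by C_n; with 20 points, n = 10. So Y = C_10 = 16796.
A Dyck path with 7 up-steps and 7 down-steps has semilength 7, so there are C_7 of them. So Z = C_7 = 429.
X + Y − Z = 58786 + 16796 − 429 = 75153.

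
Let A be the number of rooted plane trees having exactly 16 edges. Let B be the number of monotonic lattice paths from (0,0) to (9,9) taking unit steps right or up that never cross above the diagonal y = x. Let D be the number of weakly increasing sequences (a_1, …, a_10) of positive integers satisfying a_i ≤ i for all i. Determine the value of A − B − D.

Rooted ordered trees with n edges are counted by C_n; here n = 16. So A = C_16 = 35357670.
Sub-diagonal monotone paths from (0,0) to (9,9) biject with Dyck paths of semilength 9, giving C_9. So B = C_9 = 4862.
Such sub-staircase sequences of length n are counted by C_n; here n = 10. So D = C_10 = 16796.
A − B − D = 35357670 − 4862 − 16796 = 35336012.

35336012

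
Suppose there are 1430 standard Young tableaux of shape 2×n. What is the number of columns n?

8

Standard Young tableaux of shape 2×n are counted by C_n, and C_8 = 1430.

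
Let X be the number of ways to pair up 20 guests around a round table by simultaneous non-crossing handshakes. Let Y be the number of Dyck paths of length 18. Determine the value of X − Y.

Non-crossing handshake pairings of 2n people are counted by C_n; 20 people gives n = 10. So X = C_10 = 16796.
A Dyck path with 9 up-steps and 9 down-steps has semilength 9, so there are C_9 of them. So Y = C_9 = 4862.
X − Y = 16796 − 4862 = 11934.

11934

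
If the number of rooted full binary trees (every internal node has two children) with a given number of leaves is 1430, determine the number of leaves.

9

Full binary trees with L leaves are counted by C_{L−1}, and C_8 = 1430.
So the index is 8, and the number of leaves is 8 + 1 = 9.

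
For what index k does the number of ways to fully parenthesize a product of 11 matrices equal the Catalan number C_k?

10

Bracketing 11 factors into binary products is counted by C_{11−1} = C_10.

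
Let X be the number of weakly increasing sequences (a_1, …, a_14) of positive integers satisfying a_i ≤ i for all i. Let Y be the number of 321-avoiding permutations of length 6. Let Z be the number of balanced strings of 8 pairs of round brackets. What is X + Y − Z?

Weakly increasing sequences with a_i ≤ i biject with Dyck paths of semilength 14, so there are C_14. So X = C_14 = 2674440.
For any fixed pattern of length 3, the pattern-avoiding permutations of [6] number C_6. So Y = C_6 = 132.
Balanced strings of n pairs of brackets are counted by C_n; here n = 8. So Z = C_8 = 1430.
X + Y − Z = 2674440 + 132 − 1430 = 2673142.

2673142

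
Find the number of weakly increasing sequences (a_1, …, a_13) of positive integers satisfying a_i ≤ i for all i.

Weakly increasing sequences with a_i ≤ i biject with Dyck paths of semilength 13, so there are C_13.
C_13 = C_12 · 2(2·12+1)/(12+2) = 208012 · 50/14 = 742900.

742900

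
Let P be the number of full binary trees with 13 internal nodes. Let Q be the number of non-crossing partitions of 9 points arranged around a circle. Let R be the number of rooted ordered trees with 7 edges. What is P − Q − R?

Full binary trees with n internal nodes are counted by C_n; here n = 13. So P = C_13 = 742900.
The non-crossing partitions of [9] form a lattice of size C_9. So Q = C_9 = 4862.
A rooted plane tree with 7 edges has 8 nodes, and the count is C_7. So R = C_7 = 429.
P − Q − R = 742900 − 4862 − 429 = 737609.

737609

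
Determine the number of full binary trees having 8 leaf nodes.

Full binary trees with 8 leaves have 8−1 = 7 internal nodes, so there are C_7 of them.
C_7 = C(14,7)/8 = 3432/8 = 429.

429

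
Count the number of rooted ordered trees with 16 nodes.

9694845

Rooted ordered (plane) trees on m nodes have m−1 edges and are counted by C_{m−1}; m = 16 gives C_15.
C_15 = C_14 · 2(2·14+1)/(14+2) = 2674440 · 58/16 = 9694845.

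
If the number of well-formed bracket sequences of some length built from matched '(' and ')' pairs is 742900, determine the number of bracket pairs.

13

Balanced strings of n bracket-pairs are counted by C_n; 742900 = C_13.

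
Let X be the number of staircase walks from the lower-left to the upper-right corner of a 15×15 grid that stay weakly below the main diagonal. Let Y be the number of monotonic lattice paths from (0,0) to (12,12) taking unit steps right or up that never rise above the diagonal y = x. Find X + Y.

9902857

Sub-diagonal monotone paths from (0,0) to (15,15) biject with Dyck paths of semilength 15, giving C_15. So X = C_15 = 9694845.
Sub-diagonal monotone paths from (0,0) to (12,12) biject with Dyck paths of semilength 12, giving C_12. So Y = C_12 = 208012.
X + Y = 9694845 + 208012 = 9902857.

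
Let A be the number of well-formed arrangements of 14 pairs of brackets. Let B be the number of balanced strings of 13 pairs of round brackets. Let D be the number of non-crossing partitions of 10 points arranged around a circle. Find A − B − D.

A balanced arrangement of 14 bracket pairs is a Dyck word of semilength 14, so the count is C_14. So A = C_14 = 2674440.
Balanced strings of n pairs of brackets are counted by C_n; here n = 13. So B = C_13 = 742900.
Non-crossing partitions of an n-element set are counted by C_n; here n = 10. So D = C_10 = 16796.
A − B − D = 2674440 − 742900 − 16796 = 1914744.

1914744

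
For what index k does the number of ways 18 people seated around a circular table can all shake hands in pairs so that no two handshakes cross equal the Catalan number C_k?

With 18 = 2·9 people, non-crossing handshake pairings are non-crossing perfect matchings on a circle, counted by C_9.

9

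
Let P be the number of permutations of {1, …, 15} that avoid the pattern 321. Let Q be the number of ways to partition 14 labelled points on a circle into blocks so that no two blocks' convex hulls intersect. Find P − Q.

For any fixed pattern of length 3, the pattern-avoiding permutations of [15] number C_15. So P = C_15 = 9694845.
The non-crossing partitions of [14] form a lattice of size C_14. So Q = C_14 = 2674440.
P − Q = 9694845 − 2674440 = 7020405.

7020405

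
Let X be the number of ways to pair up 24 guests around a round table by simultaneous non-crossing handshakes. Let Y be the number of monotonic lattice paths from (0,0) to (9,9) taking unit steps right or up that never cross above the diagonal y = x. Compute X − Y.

With 24 = 2·12 people, non-crossing handshake pairings are non-crossing perfect matchings on a circle, counted by C_12. So X = C_12 = 208012.
Sub-diagonal monotone paths from (0,0) to (9,9) biject with Dyck paths of semilength 9, giving C_9. So Y = C_9 = 4862.
X − Y = 208012 − 4862 = 203150.

203150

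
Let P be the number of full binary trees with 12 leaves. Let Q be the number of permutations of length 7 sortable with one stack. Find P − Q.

A full binary tree with L leaves has L−1 internal nodes and is counted by C_{L−1}; L = 12 gives C_11. So P = C_11 = 58786.
Stack-sortable permutations are exactly the 231-avoiding ones, counted by C_n; here n = 7. So Q = C_7 = 429.
P − Q = 58786 − 429 = 58357.

58357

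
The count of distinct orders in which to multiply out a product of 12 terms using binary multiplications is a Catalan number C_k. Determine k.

Bracketing 12 factors into binary products is counted by C_{12−1} = C_11.

11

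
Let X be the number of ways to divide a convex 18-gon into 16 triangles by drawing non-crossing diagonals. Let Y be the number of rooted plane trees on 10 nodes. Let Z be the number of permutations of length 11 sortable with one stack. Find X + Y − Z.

Triangulations of a convex m-gon are counted by C_{m−2}; with m = 18 this is C_16. So X = C_16 = 35357670.
Rooted ordered (plane) trees on m nodes have m−1 edges and are counted by C_{m−1}; m = 10 gives C_9. So Y = C_9 = 4862.
Stack-sortable permutations are exactly the 231-avoiding ones, counted by C_n; here n = 11. So Z = C_11 = 58786.
X + Y − Z = 35357670 + 4862 − 58786 = 35303746.

35303746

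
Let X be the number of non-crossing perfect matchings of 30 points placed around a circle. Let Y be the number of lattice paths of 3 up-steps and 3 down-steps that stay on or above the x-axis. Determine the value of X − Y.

Pairing 30 circle points by 15 non-crossing chords gives C_15 matchings. So X = C_15 = 9694845.
Paths of 3 up- and 3 down-steps that never dip below the axis are Dyck paths; their count is C_3. So Y = C_3 = 5.
X − Y = 9694845 − 5 = 9694840.

9694840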